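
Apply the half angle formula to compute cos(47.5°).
cos(47.5°) = √((1 + cos 95°)/2) = 0.6756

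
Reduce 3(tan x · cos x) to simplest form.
3(tan x · cos x) = 3(sin x) (using Quotient identity)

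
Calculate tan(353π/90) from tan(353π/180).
tan(353π/90) = 2 tan 353π/180 / (1 - tan²353π/180) = -0.2493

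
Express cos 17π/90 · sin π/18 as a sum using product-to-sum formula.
cos 17π/90 sin π/18 = (1/2)[sin(17π/90+π/18) - sin(17π/90-π/18)]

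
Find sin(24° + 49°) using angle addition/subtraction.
sin(24° + 49°) = sin 24° cos 49° + cos 24° sin 49° = 0.9563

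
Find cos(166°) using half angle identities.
cos(166°) = -√((1 + cos 332°)/2) = -0.9703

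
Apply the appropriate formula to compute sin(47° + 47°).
sin(47° + 47°) = sin 47° cos 47° + cos 47° sin 47° = 0.9976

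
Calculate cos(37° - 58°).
cos(37° - 58°) = cos 37° cos 58° + sin 37° sin 58° = 0.9336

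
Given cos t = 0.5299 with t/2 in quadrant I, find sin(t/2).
sin(t/2) = ±√((1 - cos t)/2); positive since t/2 ∈ QI, so sin(t/2) = 0.4848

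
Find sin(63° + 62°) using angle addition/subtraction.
sin(63° + 62°) = sin 63° cos 62° + cos 63° sin 62° = 0.8192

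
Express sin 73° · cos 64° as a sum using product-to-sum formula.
sin 73° cos 64° = (1/2)[sin(73°+64°) + sin(73°-64°)]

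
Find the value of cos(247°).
cos(247°) = -0.3907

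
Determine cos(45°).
cos(45°) = √2/2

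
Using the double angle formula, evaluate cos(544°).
cos(544°) = cos²272° - sin²272° = -0.9976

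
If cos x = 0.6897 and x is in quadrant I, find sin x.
sin x = 0.7241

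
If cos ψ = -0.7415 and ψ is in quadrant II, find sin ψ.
sin ψ = 0.671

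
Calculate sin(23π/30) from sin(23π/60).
sin(23π/30) = 2 sin 23π/60 cos 23π/60 = 0.6691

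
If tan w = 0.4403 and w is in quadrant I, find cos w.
cos w = 0.9152 (using tan²w + 1 = sec²w)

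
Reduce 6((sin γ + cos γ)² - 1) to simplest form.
6((sin γ + cos γ)² - 1) = 6(sin(2γ)) (using Pythagorean + double angle)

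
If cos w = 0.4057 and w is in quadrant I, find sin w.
sin w = 0.914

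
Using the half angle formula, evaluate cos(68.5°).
cos(68.5°) = √((1 + cos 137°)/2) = 0.3665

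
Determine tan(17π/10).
tan(17π/10) = -1.376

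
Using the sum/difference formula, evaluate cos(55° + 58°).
cos(55° + 58°) = cos 55° cos 58° - sin 55° sin 58° = -0.3907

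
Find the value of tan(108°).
tan(108°) = -3.078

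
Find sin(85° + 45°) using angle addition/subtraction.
sin(85° + 45°) = sin 85° cos 45° + cos 85° sin 45° = 0.766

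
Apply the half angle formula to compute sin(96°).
sin(96°) = √((1 - cos 192°)/2) = 0.9945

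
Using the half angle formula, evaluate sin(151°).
sin(151°) = √((1 - cos 302°)/2) = 0.4848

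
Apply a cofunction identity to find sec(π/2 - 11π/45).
sec(π/2 - 11π/45) = csc(11π/45) = 1.44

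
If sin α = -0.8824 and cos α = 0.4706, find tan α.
tan α = sin α / cos α = -1.875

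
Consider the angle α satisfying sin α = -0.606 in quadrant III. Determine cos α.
cos α = ±√(1 - sin²α) = -0.7955 (negative in QIII)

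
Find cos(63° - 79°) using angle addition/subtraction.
cos(63° - 79°) = cos 63° cos 79° + sin 63° sin 79° = 0.9613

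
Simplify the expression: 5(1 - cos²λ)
5(1 - cos²λ) = 5(sin²λ) (using Pythagorean identity)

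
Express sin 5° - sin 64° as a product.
sin 5° - sin 64° = 2 cos(34.5°) sin(-29.5°)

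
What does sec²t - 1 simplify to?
sec²t - 1 = tan²t (using Pythagorean identity)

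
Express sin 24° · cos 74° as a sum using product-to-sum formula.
sin 24° cos 74° = (1/2)[sin(24°+74°) + sin(24°-74°)]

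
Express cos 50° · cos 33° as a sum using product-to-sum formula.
cos 50° cos 33° = (1/2)[cos(50°-33°) + cos(50°+33°)]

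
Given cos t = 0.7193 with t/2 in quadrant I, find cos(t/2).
cos(t/2) = ±√((1 + cos t)/2); positive since t/2 ∈ QI, so cos(t/2) = 0.9272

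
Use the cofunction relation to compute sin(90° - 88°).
sin(90° - 88°) = cos(88°) = 0.0349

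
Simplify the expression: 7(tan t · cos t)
7(tan t · cos t) = 7(sin t) (using Quotient identity)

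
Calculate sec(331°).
sec(331°) = 1.143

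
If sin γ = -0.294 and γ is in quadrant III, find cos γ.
cos γ = -0.9558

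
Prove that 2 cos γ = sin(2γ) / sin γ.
RHS = 2 sin γ cos γ / sin γ = 2 cos γ = LHS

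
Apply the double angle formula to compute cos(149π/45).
cos(149π/45) = cos²149π/90 - sin²149π/90 = -0.5592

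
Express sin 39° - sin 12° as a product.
sin 39° - sin 12° = 2 cos(25.5°) sin(13.5°)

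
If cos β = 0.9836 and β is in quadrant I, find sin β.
sin β = 0.1804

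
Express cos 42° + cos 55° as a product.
cos 42° + cos 55° = 2 cos(48.5°) cos(-6.5°)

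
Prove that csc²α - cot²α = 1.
LHS = 1/sin²α - cos²α/sin²α = (1 - cos²α)/sin²α = sin²α/sin²α = 1 = RHS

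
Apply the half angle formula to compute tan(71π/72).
tan(71π/72) = sin 71π/36 / (1 + cos 71π/36) = -0.04366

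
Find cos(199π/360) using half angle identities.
cos(199π/360) = -√((1 + cos 199π/180)/2) = -0.165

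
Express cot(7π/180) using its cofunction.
cot(7π/180) = tan(π/2 - 7π/180) = tan(83π/180)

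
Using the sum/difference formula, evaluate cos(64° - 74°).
cos(64° - 74°) = cos 64° cos 74° + sin 64° sin 74° = 0.9848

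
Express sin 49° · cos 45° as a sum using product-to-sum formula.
sin 49° cos 45° = (1/2)[sin(49°+45°) + sin(49°-45°)]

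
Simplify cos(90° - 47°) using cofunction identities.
cos(90° - 47°) = sin(47°)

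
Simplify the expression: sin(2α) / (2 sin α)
sin(2α) / (2 sin α) = cos α (using Double angle)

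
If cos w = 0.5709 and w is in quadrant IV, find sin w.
sin w = -0.821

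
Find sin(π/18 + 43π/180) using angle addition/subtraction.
sin(π/18 + 43π/180) = sin π/18 cos 43π/180 + cos π/18 sin 43π/180 = 0.7986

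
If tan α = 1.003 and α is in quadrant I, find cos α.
cos α = 0.706 (using tan²α + 1 = sec²α)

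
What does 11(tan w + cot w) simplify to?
11(tan w + cot w) = 11(sec w csc w) (using Quotient identities)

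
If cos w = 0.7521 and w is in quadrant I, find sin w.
sin w = 0.659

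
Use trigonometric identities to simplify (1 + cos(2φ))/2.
(1 + cos(2φ))/2 = cos²φ (using Power reduction)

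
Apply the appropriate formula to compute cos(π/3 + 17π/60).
cos(π/3 + 17π/60) = cos π/3 cos 17π/60 - sin π/3 sin 17π/60 = -0.3584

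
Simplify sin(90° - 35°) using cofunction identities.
sin(90° - 35°) = cos(35°)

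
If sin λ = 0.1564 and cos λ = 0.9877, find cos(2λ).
cos(2λ) = cos²λ - sin²λ = 0.9511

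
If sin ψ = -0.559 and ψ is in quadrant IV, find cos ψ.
cos ψ = 0.8292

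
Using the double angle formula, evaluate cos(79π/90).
cos(79π/90) = cos²79π/180 - sin²79π/180 = -0.9272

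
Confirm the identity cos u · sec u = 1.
LHS = cos u · (1/cos u) = 1 = RHS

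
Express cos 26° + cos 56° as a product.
cos 26° + cos 56° = 2 cos(41°) cos(-15°)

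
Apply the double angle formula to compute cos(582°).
cos(582°) = cos²291° - sin²291° = -0.7431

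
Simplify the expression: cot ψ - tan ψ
cot ψ - tan ψ = 2 cot(2ψ) (using Double angle)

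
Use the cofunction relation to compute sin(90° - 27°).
sin(90° - 27°) = cos(27°) = 0.891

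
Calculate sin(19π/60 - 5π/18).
sin(19π/60 - 5π/18) = sin 19π/60 cos 5π/18 - cos 19π/60 sin 5π/18 = 0.1219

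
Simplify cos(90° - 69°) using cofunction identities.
cos(90° - 69°) = sin(69°)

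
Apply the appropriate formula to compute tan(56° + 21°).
tan(56° + 21°) = (tan 56° + tan 21°)/(1 - tan 56° tan 21°) = 4.331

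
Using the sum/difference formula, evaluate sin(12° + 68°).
sin(12° + 68°) = sin 12° cos 68° + cos 12° sin 68° = 0.9848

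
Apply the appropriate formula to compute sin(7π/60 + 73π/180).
sin(7π/60 + 73π/180) = sin 7π/60 cos 73π/180 + cos 7π/60 sin 73π/180 = 0.9976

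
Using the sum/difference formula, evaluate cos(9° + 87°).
cos(9° + 87°) = cos 9° cos 87° - sin 9° sin 87° = -0.1045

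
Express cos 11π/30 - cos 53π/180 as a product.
cos 11π/30 - cos 53π/180 = -2 sin(119π/360) sin(13π/360)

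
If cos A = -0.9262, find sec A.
sec A = 1/cos A = -1.08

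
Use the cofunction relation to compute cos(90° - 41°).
cos(90° - 41°) = sin(41°) = 0.6561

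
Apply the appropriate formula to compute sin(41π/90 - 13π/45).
sin(41π/90 - 13π/45) = sin 41π/90 cos 13π/45 - cos 41π/90 sin 13π/45 = 1/2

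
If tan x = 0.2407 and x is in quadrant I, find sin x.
sin x = 0.234 (using tan²x + 1 = sec²x)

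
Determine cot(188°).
cot(188°) = 7.115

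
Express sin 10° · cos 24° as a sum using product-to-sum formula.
sin 10° cos 24° = (1/2)[sin(10°+24°) + sin(10°-24°)]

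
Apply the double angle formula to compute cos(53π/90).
cos(53π/90) = 1 - 2sin²53π/180 = -0.2756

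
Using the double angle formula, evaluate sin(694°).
sin(694°) = 2 sin 347° cos 347° = -0.4384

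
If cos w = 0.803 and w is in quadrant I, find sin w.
sin w = 0.596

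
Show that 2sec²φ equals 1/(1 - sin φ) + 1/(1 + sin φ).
RHS = [(1 + sin φ) + (1 - sin φ)] / [(1 - sin φ)(1 + sin φ)] = 2/(1 - sin²φ) = 2/cos²φ = 2sec²φ = LHS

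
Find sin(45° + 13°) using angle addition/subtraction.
sin(45° + 13°) = sin 45° cos 13° + cos 45° sin 13° = 0.848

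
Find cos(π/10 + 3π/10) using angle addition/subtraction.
cos(π/10 + 3π/10) = cos π/10 cos 3π/10 - sin π/10 sin 3π/10 = 0.309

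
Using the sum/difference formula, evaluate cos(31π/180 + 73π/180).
cos(31π/180 + 73π/180) = cos 31π/180 cos 73π/180 - sin 31π/180 sin 73π/180 = -0.2419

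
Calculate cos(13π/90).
cos(13π/90) = 0.8988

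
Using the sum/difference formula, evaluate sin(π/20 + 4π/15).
sin(π/20 + 4π/15) = sin π/20 cos 4π/15 + cos π/20 sin 4π/15 = 0.8387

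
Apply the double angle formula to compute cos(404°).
cos(404°) = cos²202° - sin²202° = 0.7193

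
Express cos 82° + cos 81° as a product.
cos 82° + cos 81° = 2 cos(81.5°) cos(0.5°)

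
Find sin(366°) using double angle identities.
sin(366°) = 2 sin 183° cos 183° = 0.1045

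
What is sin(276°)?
sin(276°) = -0.9945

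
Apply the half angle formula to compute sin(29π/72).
sin(29π/72) = √((1 - cos 29π/36)/2) = 0.9537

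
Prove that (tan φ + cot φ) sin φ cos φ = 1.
LHS = (sin φ/cos φ + cos φ/sin φ) sin φ cos φ = ((sin²φ + cos²φ)/(sin φ cos φ)) · sin φ cos φ = sin²φ + cos²φ = 1 = RHS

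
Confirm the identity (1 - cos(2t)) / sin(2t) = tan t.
LHS = 2sin²t / (2 sin t cos t) = sin t/cos t = tan t = RHS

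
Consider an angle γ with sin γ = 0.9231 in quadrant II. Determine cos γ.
cos γ = ±√(1 - sin²γ) = -0.3846 (negative in QII)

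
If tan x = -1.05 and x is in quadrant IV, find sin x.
sin x = -0.7241 (using tan²x + 1 = sec²x)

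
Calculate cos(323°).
cos(323°) = 0.7986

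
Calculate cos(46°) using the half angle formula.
cos(46°) = √((1 + cos 92°)/2) = 0.6947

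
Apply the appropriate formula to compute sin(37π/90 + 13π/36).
sin(37π/90 + 13π/36) = sin 37π/90 cos 13π/36 + cos 37π/90 sin 13π/36 = 0.6561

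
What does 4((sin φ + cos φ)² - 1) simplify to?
4((sin φ + cos φ)² - 1) = 4(sin(2φ)) (using Pythagorean + double angle)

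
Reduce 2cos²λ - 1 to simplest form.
2cos²λ - 1 = cos(2λ) (using Double angle)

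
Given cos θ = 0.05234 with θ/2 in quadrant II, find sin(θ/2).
sin(θ/2) = ±√((1 - cos θ)/2); positive since θ/2 ∈ QII, so sin(θ/2) = 0.6884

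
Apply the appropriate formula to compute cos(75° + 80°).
cos(75° + 80°) = cos 75° cos 80° - sin 75° sin 80° = -0.9063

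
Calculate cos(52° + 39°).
cos(52° + 39°) = cos 52° cos 39° - sin 52° sin 39° = -0.01745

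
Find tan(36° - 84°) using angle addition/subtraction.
tan(36° - 84°) = (tan 36° - tan 84°)/(1 + tan 36° tan 84°) = -1.111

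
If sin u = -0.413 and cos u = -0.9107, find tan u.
tan u = sin u / cos u = 0.4535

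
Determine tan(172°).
tan(172°) = -0.1405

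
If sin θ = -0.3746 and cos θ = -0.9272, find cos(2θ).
cos(2θ) = cos²θ - sin²θ = 0.7194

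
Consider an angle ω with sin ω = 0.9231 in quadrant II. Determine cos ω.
cos ω = ±√(1 - sin²ω) = -0.3846 (negative in QII)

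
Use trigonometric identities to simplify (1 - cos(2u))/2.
(1 - cos(2u))/2 = sin²u (using Power reduction)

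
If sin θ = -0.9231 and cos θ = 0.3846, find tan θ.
tan θ = sin θ / cos θ = -2.4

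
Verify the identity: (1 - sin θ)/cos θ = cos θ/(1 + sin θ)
LHS = (1 - sin θ)(1 + sin θ) / (cos θ(1 + sin θ)) = (1 - sin²θ) / (cos θ(1 + sin θ)) = cos²θ / (cos θ(1 + sin θ)) = cos θ/(1 + sin θ) = RHS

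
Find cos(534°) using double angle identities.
cos(534°) = cos²267° - sin²267° = -0.9945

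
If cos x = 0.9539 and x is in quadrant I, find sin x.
sin x = 0.3001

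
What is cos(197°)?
cos(197°) = -0.9563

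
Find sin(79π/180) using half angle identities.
sin(79π/180) = √((1 - cos 79π/90)/2) = 0.9816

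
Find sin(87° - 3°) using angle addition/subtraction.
sin(87° - 3°) = sin 87° cos 3° - cos 87° sin 3° = 0.9945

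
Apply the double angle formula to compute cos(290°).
cos(290°) = cos²145° - sin²145° = 0.342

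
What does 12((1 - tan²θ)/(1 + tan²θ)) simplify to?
12((1 - tan²θ)/(1 + tan²θ)) = 12(cos(2θ)) (using Double angle)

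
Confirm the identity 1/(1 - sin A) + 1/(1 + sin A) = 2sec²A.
LHS = [(1 + sin A) + (1 - sin A)] / [(1 - sin A)(1 + sin A)] = 2/(1 - sin²A) = 2/cos²A = 2sec²A = RHS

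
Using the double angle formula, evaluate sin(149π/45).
sin(149π/45) = 2 sin 149π/90 cos 149π/90 = -0.829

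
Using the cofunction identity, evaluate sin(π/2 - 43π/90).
sin(π/2 - 43π/90) = cos(43π/90) = 0.06976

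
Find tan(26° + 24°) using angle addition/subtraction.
tan(26° + 24°) = (tan 26° + tan 24°)/(1 - tan 26° tan 24°) = 1.192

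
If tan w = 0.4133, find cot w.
cot w = 1/tan w = 2.42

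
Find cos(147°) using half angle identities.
cos(147°) = -√((1 + cos 294°)/2) = -0.8387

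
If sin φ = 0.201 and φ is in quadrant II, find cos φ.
cos φ = -0.9796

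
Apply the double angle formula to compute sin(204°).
sin(204°) = 2 sin 102° cos 102° = -0.4067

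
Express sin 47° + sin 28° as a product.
sin 47° + sin 28° = 2 sin(37.5°) cos(9.5°)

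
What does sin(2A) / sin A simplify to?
sin(2A) / sin A = 2 cos A (using Double angle)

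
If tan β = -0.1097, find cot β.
cot β = 1/tan β = -9.116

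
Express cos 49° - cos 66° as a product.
cos 49° - cos 66° = -2 sin(57.5°) sin(-8.5°)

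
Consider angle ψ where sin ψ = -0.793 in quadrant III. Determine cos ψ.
cos ψ = ±√(1 - sin²ψ) = -0.6092 (negative in QIII)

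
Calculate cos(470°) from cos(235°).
cos(470°) = 2cos²235° - 1 = -0.342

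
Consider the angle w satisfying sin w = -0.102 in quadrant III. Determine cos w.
cos w = ±√(1 - sin²w) = -0.9948 (negative in QIII)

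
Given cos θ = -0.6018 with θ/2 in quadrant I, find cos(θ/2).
cos(θ/2) = ±√((1 + cos θ)/2); positive since θ/2 ∈ QI, so cos(θ/2) = 0.4462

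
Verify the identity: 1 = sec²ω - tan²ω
RHS = 1/cos²ω - sin²ω/cos²ω = (1 - sin²ω)/cos²ω = cos²ω/cos²ω = 1 = LHS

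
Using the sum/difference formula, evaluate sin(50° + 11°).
sin(50° + 11°) = sin 50° cos 11° + cos 50° sin 11° = 0.8746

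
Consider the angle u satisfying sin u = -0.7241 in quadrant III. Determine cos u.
cos u = ±√(1 - sin²u) = -0.6897 (negative in QIII)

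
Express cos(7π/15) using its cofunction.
cos(7π/15) = sin(π/2 - 7π/15) = sin(π/30)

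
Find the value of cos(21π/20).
cos(21π/20) = -0.9877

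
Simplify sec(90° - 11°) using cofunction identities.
sec(90° - 11°) = csc(11°)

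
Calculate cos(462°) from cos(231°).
cos(462°) = cos²231° - sin²231° = -0.2079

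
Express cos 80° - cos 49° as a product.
cos 80° - cos 49° = -2 sin(64.5°) sin(15.5°)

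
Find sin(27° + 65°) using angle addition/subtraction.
sin(27° + 65°) = sin 27° cos 65° + cos 27° sin 65° = 0.9994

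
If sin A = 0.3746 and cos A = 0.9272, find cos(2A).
cos(2A) = cos²A - sin²A = 0.7194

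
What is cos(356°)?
cos(356°) = 0.9976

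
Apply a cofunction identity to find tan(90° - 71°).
tan(90° - 71°) = cot(71°) = 0.3443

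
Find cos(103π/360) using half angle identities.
cos(103π/360) = √((1 + cos 103π/180)/2) = 0.6225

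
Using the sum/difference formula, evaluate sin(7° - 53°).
sin(7° - 53°) = sin 7° cos 53° - cos 7° sin 53° = -0.7193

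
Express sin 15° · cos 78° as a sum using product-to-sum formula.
sin 15° cos 78° = (1/2)[sin(15°+78°) + sin(15°-78°)]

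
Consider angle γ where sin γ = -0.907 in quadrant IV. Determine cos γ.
cos γ = √(1 - sin²γ) = 0.4211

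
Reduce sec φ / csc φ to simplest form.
sec φ / csc φ = tan φ (using Reciprocal identities)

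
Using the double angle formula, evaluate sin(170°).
sin(170°) = 2 sin 85° cos 85° = 0.1736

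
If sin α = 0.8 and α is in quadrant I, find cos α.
cos α = 0.6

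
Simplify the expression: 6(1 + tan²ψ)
6(1 + tan²ψ) = 6(sec²ψ) (using Pythagorean identity)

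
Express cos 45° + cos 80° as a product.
cos 45° + cos 80° = 2 cos(62.5°) cos(-17.5°)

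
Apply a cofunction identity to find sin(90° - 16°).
sin(90° - 16°) = cos(16°) = 0.9613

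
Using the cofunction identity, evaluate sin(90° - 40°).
sin(90° - 40°) = cos(40°) = 0.766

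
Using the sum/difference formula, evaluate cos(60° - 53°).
cos(60° - 53°) = cos 60° cos 53° + sin 60° sin 53° = 0.9925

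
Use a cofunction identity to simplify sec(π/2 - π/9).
sec(π/2 - π/9) = csc(π/9)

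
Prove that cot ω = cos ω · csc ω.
RHS = cos ω · (1/sin ω) = cos ω/sin ω = cot ω = LHS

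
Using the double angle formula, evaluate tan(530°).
tan(530°) = 2 tan 265° / (1 - tan²265°) = -0.1763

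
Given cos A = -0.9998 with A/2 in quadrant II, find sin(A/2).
sin(A/2) = ±√((1 - cos A)/2); positive since A/2 ∈ QII, so sin(A/2) = 0.9999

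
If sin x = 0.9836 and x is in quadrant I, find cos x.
cos x = 0.1804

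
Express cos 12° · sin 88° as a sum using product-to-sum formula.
cos 12° sin 88° = (1/2)[sin(12°+88°) - sin(12°-88°)]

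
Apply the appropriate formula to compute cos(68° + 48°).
cos(68° + 48°) = cos 68° cos 48° - sin 68° sin 48° = -0.4384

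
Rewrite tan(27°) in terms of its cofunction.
tan(27°) = cot(90° - 27°) = cot(63°)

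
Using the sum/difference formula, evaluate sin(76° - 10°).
sin(76° - 10°) = sin 76° cos 10° - cos 76° sin 10° = 0.9135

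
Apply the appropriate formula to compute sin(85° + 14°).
sin(85° + 14°) = sin 85° cos 14° + cos 85° sin 14° = 0.9877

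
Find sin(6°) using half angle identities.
sin(6°) = √((1 - cos 12°)/2) = 0.1045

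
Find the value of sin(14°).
sin(14°) = 0.2419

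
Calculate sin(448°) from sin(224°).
sin(448°) = 2 sin 224° cos 224° = 0.9994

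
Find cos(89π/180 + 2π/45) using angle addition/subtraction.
cos(89π/180 + 2π/45) = cos 89π/180 cos 2π/45 - sin 89π/180 sin 2π/45 = -0.1219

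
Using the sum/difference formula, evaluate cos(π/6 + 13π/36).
cos(π/6 + 13π/36) = cos π/6 cos 13π/36 - sin π/6 sin 13π/36 = -0.08716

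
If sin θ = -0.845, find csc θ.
csc θ = 1/sin θ = -1.183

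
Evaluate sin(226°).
sin(226°) = -0.7193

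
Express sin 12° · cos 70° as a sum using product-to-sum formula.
sin 12° cos 70° = (1/2)[sin(12°+70°) + sin(12°-70°)]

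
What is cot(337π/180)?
cot(337π/180) = -2.356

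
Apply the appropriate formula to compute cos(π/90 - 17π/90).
cos(π/90 - 17π/90) = cos π/90 cos 17π/90 + sin π/90 sin 17π/90 = 0.848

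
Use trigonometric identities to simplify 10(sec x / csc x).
10(sec x / csc x) = 10(tan x) (using Reciprocal identities)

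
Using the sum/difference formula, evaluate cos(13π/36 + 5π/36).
cos(13π/36 + 5π/36) = cos 13π/36 cos 5π/36 - sin 13π/36 sin 5π/36 = 0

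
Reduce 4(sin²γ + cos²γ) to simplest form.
4(sin²γ + cos²γ) = 4 (using Pythagorean identity)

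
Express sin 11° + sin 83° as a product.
sin 11° + sin 83° = 2 sin(47°) cos(-36°)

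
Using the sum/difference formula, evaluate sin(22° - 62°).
sin(22° - 62°) = sin 22° cos 62° - cos 22° sin 62° = -0.6428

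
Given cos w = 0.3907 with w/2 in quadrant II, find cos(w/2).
cos(w/2) = ±√((1 + cos w)/2); negative since w/2 ∈ QII, so cos(w/2) = -0.8339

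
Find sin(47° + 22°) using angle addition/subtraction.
sin(47° + 22°) = sin 47° cos 22° + cos 47° sin 22° = 0.9336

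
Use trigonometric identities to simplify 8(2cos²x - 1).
8(2cos²x - 1) = 8(cos(2x)) (using Double angle)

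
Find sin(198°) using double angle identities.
sin(198°) = 2 sin 99° cos 99° = -0.309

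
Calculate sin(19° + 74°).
sin(19° + 74°) = sin 19° cos 74° + cos 19° sin 74° = 0.9986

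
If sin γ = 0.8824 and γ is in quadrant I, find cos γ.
cos γ = 0.4705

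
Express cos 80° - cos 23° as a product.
cos 80° - cos 23° = -2 sin(51.5°) sin(28.5°)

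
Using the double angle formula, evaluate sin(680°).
sin(680°) = 2 sin 340° cos 340° = -0.6428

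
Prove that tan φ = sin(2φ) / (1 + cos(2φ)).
RHS = 2 sin φ cos φ / (2cos²φ) = sin φ/cos φ = tan φ = LHS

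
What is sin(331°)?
sin(331°) = -0.4848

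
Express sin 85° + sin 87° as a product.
sin 85° + sin 87° = 2 sin(86°) cos(-1°)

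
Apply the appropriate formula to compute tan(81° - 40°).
tan(81° - 40°) = (tan 81° - tan 40°)/(1 + tan 81° tan 40°) = 0.8693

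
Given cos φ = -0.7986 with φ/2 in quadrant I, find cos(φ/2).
cos(φ/2) = ±√((1 + cos φ)/2); positive since φ/2 ∈ QI, so cos(φ/2) = 0.3173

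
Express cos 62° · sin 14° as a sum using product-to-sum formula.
cos 62° sin 14° = (1/2)[sin(62°+14°) - sin(62°-14°)]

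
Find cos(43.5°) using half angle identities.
cos(43.5°) = √((1 + cos 87°)/2) = 0.7254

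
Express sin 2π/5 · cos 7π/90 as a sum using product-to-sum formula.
sin 2π/5 cos 7π/90 = (1/2)[sin(2π/5+7π/90) + sin(2π/5-7π/90)]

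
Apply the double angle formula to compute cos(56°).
cos(56°) = cos²28° - sin²28° = 0.5592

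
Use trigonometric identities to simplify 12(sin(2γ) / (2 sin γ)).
12(sin(2γ) / (2 sin γ)) = 12(cos γ) (using Double angle)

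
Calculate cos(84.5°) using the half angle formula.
cos(84.5°) = √((1 + cos 169°)/2) = 0.09585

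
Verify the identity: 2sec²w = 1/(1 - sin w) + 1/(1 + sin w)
RHS = [(1 + sin w) + (1 - sin w)] / [(1 - sin w)(1 + sin w)] = 2/(1 - sin²w) = 2/cos²w = 2sec²w = LHS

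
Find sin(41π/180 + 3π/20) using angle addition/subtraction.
sin(41π/180 + 3π/20) = sin 41π/180 cos 3π/20 + cos 41π/180 sin 3π/20 = 0.9272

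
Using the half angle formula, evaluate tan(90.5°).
tan(90.5°) = sin 181° / (1 + cos 181°) = -114.6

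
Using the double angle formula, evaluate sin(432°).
sin(432°) = 2 sin 216° cos 216° = 0.9511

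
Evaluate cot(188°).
cot(188°) = 7.115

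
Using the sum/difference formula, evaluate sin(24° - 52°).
sin(24° - 52°) = sin 24° cos 52° - cos 24° sin 52° = -0.4695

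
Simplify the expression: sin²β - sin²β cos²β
sin²β - sin²β cos²β = sin⁴β (using Factoring)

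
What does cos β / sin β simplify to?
cos β / sin β = cot β (using Quotient identity)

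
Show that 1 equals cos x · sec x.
RHS = cos x · (1/cos x) = 1 = LHS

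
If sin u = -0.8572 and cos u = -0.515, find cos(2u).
cos(2u) = cos²u - sin²u = -0.4696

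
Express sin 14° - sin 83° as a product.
sin 14° - sin 83° = 2 cos(48.5°) sin(-34.5°)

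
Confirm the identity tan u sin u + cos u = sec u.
LHS = sin²u/cos u + cos u = (sin²u + cos²u)/cos u = 1/cos u = sec u = RHS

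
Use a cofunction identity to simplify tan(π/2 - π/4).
tan(π/2 - π/4) = cot(π/4)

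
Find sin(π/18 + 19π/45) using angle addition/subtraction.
sin(π/18 + 19π/45) = sin π/18 cos 19π/45 + cos π/18 sin 19π/45 = 0.9976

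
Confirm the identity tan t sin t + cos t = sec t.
LHS = sin²t/cos t + cos t = (sin²t + cos²t)/cos t = 1/cos t = sec t = RHS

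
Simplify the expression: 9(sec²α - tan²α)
9(sec²α - tan²α) = 9 (using Pythagorean identity)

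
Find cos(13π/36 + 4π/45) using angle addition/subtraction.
cos(13π/36 + 4π/45) = cos 13π/36 cos 4π/45 - sin 13π/36 sin 4π/45 = 0.1564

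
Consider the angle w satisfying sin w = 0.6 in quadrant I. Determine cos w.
cos w = √(1 - sin²w) = 0.8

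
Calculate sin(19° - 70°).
sin(19° - 70°) = sin 19° cos 70° - cos 19° sin 70° = -0.7771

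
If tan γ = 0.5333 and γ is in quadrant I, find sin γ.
sin γ = 0.4706 (using tan²γ + 1 = sec²γ)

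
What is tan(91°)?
tan(91°) = -57.29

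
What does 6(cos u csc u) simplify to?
6(cos u csc u) = 6(cot u) (using Reciprocal + quotient)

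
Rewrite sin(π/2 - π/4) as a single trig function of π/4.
sin(π/2 - π/4) = cos(π/4)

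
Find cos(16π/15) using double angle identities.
cos(16π/15) = 1 - 2sin²8π/15 = -0.9781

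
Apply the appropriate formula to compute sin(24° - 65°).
sin(24° - 65°) = sin 24° cos 65° - cos 24° sin 65° = -0.6561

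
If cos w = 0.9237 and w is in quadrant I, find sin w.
sin w = 0.3831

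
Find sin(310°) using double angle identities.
sin(310°) = 2 sin 155° cos 155° = -0.766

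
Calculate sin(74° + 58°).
sin(74° + 58°) = sin 74° cos 58° + cos 74° sin 58° = 0.7431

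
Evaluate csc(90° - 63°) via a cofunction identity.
csc(90° - 63°) = sec(63°) = 2.203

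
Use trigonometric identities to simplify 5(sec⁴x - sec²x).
5(sec⁴x - sec²x) = 5(tan⁴x + tan²x) (using Pythagorean)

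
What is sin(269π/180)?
sin(269π/180) = -0.9998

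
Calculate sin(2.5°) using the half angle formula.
sin(2.5°) = √((1 - cos 5°)/2) = 0.04362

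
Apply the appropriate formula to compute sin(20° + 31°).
sin(20° + 31°) = sin 20° cos 31° + cos 20° sin 31° = 0.7771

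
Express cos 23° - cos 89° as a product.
cos 23° - cos 89° = -2 sin(56°) sin(-33°)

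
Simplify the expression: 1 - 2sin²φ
1 - 2sin²φ = cos(2φ) (using Double angle)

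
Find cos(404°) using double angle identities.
cos(404°) = cos²202° - sin²202° = 0.7193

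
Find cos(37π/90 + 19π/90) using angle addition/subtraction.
cos(37π/90 + 19π/90) = cos 37π/90 cos 19π/90 - sin 37π/90 sin 19π/90 = -0.3746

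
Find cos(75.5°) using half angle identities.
cos(75.5°) = √((1 + cos 151°)/2) = 0.2504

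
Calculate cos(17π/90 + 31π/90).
cos(17π/90 + 31π/90) = cos 17π/90 cos 31π/90 - sin 17π/90 sin 31π/90 = -0.1045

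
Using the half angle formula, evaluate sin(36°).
sin(36°) = √((1 - cos 72°)/2) = 0.5878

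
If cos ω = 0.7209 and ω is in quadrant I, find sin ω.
sin ω = 0.693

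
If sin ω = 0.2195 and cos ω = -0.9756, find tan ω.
tan ω = sin ω / cos ω = -0.225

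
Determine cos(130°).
cos(130°) = -0.6428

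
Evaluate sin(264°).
sin(264°) = -0.9945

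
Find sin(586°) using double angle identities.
sin(586°) = 2 sin 293° cos 293° = -0.7193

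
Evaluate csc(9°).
csc(9°) = 6.392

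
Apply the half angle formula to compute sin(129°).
sin(129°) = √((1 - cos 258°)/2) = 0.7771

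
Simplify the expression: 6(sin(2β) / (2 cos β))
6(sin(2β) / (2 cos β)) = 6(sin β) (using Double angle)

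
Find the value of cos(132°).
cos(132°) = -0.6691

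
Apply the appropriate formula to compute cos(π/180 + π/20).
cos(π/180 + π/20) = cos π/180 cos π/20 - sin π/180 sin π/20 = 0.9848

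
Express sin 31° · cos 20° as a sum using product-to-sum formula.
sin 31° cos 20° = (1/2)[sin(31°+20°) + sin(31°-20°)]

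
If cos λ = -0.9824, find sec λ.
sec λ = 1/cos λ = -1.018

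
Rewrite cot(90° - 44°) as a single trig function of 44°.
cot(90° - 44°) = tan(44°)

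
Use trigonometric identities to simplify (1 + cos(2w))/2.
(1 + cos(2w))/2 = cos²w (using Power reduction)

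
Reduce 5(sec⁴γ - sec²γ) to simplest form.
5(sec⁴γ - sec²γ) = 5(tan⁴γ + tan²γ) (using Pythagorean)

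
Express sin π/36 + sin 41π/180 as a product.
sin π/36 + sin 41π/180 = 2 sin(23π/180) cos(-π/10)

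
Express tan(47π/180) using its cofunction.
tan(47π/180) = cot(π/2 - 47π/180) = cot(43π/180)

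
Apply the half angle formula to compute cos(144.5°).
cos(144.5°) = -√((1 + cos 289°)/2) = -0.8141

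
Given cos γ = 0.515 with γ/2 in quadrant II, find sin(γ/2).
sin(γ/2) = ±√((1 - cos γ)/2); positive since γ/2 ∈ QII, so sin(γ/2) = 0.4924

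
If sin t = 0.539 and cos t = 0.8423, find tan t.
tan t = sin t / cos t = 0.6399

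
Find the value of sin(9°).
sin(9°) = 0.1564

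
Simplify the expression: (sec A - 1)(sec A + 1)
(sec A - 1)(sec A + 1) = tan²A (using Diff. of squares)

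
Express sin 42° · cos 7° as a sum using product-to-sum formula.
sin 42° cos 7° = (1/2)[sin(42°+7°) + sin(42°-7°)]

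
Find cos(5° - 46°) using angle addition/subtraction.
cos(5° - 46°) = cos 5° cos 46° + sin 5° sin 46° = 0.7547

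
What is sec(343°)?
sec(343°) = 1.046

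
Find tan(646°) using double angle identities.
tan(646°) = 2 tan 323° / (1 - tan²323°) = -3.487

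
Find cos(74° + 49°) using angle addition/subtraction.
cos(74° + 49°) = cos 74° cos 49° - sin 74° sin 49° = -0.5446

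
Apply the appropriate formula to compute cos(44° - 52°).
cos(44° - 52°) = cos 44° cos 52° + sin 44° sin 52° = 0.9903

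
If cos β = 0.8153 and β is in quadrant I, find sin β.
sin β = 0.579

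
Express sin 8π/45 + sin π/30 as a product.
sin 8π/45 + sin π/30 = 2 sin(19π/180) cos(13π/180)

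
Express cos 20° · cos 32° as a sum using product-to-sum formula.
cos 20° cos 32° = (1/2)[cos(20°-32°) + cos(20°+32°)]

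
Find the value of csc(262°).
csc(262°) = -1.01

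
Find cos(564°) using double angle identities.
cos(564°) = cos²282° - sin²282° = -0.9135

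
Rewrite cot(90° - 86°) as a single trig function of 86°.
cot(90° - 86°) = tan(86°)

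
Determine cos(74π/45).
cos(74π/45) = 0.4384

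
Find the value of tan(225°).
tan(225°) = 1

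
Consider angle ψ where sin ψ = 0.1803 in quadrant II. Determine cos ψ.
cos ψ = ±√(1 - sin²ψ) = -0.9836 (negative in QII)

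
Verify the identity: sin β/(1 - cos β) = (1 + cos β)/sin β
LHS = sin β(1 + cos β) / ((1 - cos β)(1 + cos β)) = sin β(1 + cos β) / (1 - cos²β) = sin β(1 + cos β) / sin²β = (1 + cos β)/sin β = RHS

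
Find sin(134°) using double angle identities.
sin(134°) = 2 sin 67° cos 67° = 0.7193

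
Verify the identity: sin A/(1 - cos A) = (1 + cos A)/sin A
LHS = sin A(1 + cos A) / ((1 - cos A)(1 + cos A)) = sin A(1 + cos A) / (1 - cos²A) = sin A(1 + cos A) / sin²A = (1 + cos A)/sin A = RHS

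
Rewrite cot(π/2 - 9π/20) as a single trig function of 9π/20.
cot(π/2 - 9π/20) = tan(9π/20)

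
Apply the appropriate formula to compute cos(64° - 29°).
cos(64° - 29°) = cos 64° cos 29° + sin 64° sin 29° = 0.8192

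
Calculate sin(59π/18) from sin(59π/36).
sin(59π/18) = 2 sin 59π/36 cos 59π/36 = -0.766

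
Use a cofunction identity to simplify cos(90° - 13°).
cos(90° - 13°) = sin(13°)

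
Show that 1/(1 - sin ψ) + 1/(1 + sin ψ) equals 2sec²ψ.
LHS = [(1 + sin ψ) + (1 - sin ψ)] / [(1 - sin ψ)(1 + sin ψ)] = 2/(1 - sin²ψ) = 2/cos²ψ = 2sec²ψ = RHS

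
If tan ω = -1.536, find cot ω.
cot ω = 1/tan ω = -0.651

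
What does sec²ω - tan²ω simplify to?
sec²ω - tan²ω = 1 (using Pythagorean identity)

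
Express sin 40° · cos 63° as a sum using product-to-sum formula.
sin 40° cos 63° = (1/2)[sin(40°+63°) + sin(40°-63°)]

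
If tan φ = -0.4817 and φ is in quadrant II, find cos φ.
cos φ = -0.9009 (using tan²φ + 1 = sec²φ)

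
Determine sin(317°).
sin(317°) = -0.682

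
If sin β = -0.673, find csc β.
csc β = 1/sin β = -1.486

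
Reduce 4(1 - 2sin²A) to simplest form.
4(1 - 2sin²A) = 4(cos(2A)) (using Double angle)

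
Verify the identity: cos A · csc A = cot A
LHS = cos A · (1/sin A) = cos A/sin A = cot A = RHS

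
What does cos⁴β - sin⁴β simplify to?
cos⁴β - sin⁴β = cos(2β) (using Factoring + double angle)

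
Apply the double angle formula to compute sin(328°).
sin(328°) = 2 sin 164° cos 164° = -0.5299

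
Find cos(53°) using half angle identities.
cos(53°) = √((1 + cos 106°)/2) = 0.6018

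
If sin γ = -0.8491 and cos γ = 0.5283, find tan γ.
tan γ = sin γ / cos γ = -1.607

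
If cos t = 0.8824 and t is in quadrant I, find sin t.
sin t = 0.4705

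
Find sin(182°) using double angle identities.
sin(182°) = 2 sin 91° cos 91° = -0.0349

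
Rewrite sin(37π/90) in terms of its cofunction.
sin(37π/90) = cos(π/2 - 37π/90) = cos(4π/45)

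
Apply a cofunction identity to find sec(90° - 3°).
sec(90° - 3°) = csc(3°) = 19.11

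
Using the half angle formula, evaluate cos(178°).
cos(178°) = -√((1 + cos 356°)/2) = -0.9994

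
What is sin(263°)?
sin(263°) = -0.9925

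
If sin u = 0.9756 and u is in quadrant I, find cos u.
cos u = 0.2196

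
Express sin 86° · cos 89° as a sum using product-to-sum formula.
sin 86° cos 89° = (1/2)[sin(86°+89°) + sin(86°-89°)]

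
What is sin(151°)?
sin(151°) = 0.4848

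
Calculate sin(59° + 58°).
sin(59° + 58°) = sin 59° cos 58° + cos 59° sin 58° = 0.891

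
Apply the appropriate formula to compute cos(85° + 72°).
cos(85° + 72°) = cos 85° cos 72° - sin 85° sin 72° = -0.9205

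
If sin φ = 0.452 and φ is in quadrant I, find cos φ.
cos φ = 0.892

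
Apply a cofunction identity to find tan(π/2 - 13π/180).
tan(π/2 - 13π/180) = cot(13π/180) = 4.331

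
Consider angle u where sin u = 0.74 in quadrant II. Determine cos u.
cos u = ±√(1 - sin²u) = -0.6726 (negative in QII)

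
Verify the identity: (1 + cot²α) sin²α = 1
LHS = csc²α · sin²α = (1/sin²α) · sin²α = 1 = RHS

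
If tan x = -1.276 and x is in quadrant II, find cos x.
cos x = -0.6168 (using tan²x + 1 = sec²x)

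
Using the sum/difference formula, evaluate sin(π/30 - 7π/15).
sin(π/30 - 7π/15) = sin π/30 cos 7π/15 - cos π/30 sin 7π/15 = -0.9781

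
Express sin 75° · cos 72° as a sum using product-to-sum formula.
sin 75° cos 72° = (1/2)[sin(75°+72°) + sin(75°-72°)]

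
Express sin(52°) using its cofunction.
sin(52°) = cos(90° - 52°) = cos(38°)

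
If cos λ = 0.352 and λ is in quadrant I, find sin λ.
sin λ = 0.936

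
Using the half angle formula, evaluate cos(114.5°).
cos(114.5°) = -√((1 + cos 229°)/2) = -0.4147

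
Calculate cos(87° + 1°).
cos(87° + 1°) = cos 87° cos 1° - sin 87° sin 1° = 0.0349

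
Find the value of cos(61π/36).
cos(61π/36) = 0.5736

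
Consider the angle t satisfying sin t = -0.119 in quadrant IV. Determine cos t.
cos t = √(1 - sin²t) = 0.9929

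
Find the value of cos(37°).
cos(37°) = 0.7986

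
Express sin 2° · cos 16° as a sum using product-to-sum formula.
sin 2° cos 16° = (1/2)[sin(2°+16°) + sin(2°-16°)]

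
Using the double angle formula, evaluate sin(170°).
sin(170°) = 2 sin 85° cos 85° = 0.1736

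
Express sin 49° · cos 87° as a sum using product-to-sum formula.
sin 49° cos 87° = (1/2)[sin(49°+87°) + sin(49°-87°)]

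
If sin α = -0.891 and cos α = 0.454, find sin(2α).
sin(2α) = 2 sin α cos α = -0.809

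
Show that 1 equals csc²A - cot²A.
RHS = 1/sin²A - cos²A/sin²A = (1 - cos²A)/sin²A = sin²A/sin²A = 1 = LHS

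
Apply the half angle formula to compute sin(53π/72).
sin(53π/72) = √((1 - cos 53π/36)/2) = 0.7373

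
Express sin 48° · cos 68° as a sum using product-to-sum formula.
sin 48° cos 68° = (1/2)[sin(48°+68°) + sin(48°-68°)]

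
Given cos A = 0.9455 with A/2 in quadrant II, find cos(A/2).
cos(A/2) = ±√((1 + cos A)/2); negative since A/2 ∈ QII, so cos(A/2) = -0.9863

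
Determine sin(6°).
sin(6°) = 0.1045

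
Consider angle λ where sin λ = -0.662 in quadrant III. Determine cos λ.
cos λ = ±√(1 - sin²λ) = -0.7495 (negative in QIII)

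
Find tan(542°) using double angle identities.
tan(542°) = 2 tan 271° / (1 - tan²271°) = 0.03492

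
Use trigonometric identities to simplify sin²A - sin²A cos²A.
sin²A - sin²A cos²A = sin⁴A (using Factoring)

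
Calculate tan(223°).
tan(223°) = 0.9325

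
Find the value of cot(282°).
cot(282°) = -0.2126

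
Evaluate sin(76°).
sin(76°) = 0.9703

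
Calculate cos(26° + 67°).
cos(26° + 67°) = cos 26° cos 67° - sin 26° sin 67° = -0.05234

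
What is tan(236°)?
tan(236°) = 1.483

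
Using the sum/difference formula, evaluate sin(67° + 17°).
sin(67° + 17°) = sin 67° cos 17° + cos 67° sin 17° = 0.9945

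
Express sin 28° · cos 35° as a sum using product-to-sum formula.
sin 28° cos 35° = (1/2)[sin(28°+35°) + sin(28°-35°)]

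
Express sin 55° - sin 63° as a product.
sin 55° - sin 63° = 2 cos(59°) sin(-4°)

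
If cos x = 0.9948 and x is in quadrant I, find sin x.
sin x = 0.1018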